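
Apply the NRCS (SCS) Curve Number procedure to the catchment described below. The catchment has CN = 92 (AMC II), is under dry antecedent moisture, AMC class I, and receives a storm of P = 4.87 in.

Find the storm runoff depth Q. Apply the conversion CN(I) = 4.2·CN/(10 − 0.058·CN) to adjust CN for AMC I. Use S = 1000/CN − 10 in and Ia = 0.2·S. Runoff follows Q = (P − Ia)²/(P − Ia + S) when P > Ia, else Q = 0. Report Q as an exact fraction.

Q = 46320078841/15225174300 in ≈ 3.042 in

Dry (AMC I): CN(I) = 4.2·92/(10 − 0.058·92) = (1932/5)/(583/125) = 48300/583 ≈ 82.847
S = 1000/(48300/583) − 10 = 1000/483 in ≈ 2.070 in
Ia = 0.2S: 0.2·2.070 = 0.414 in (exactly 200/483)
Since P=4.870 > Ia=0.414: effective rainfall P−Ia = 215221/48300 in
Runoff Q = (P−Ia)²/(P−Ia+S) = (4.456)²/(4.456+2.070) = 46320078841/15225174300 ≈ 3.042 in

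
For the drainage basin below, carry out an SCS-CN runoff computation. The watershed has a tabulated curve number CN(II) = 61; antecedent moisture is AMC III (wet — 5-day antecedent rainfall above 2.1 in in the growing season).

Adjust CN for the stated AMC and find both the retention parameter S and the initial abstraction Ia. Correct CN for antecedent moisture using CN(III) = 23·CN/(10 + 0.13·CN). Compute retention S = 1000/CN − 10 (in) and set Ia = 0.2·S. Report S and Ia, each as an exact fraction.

Adjust CN=61 to AMC III: 23·61/(10 + 0.13·61) → 1403 ÷ (1793/100) = 140300/1793 ≈ 78.249
Retention S: 1000/CN − 10 with CN=78.249 → S = 3900/1403 ≈ 2.780 in
Initial abstraction Ia = S/5 = (3900/1403)/5 = 780/1403 ≈ 0.556 in

S = 3900/1403 in ≈ 2.780 in; Ia = 780/1403 in ≈ 0.556 in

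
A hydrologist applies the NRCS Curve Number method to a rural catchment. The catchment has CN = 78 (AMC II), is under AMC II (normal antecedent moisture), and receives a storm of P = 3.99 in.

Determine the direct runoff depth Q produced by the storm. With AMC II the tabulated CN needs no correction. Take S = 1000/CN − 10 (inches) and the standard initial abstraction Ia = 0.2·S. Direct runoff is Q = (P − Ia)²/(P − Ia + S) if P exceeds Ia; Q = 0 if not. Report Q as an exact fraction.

Q = 178516321/95007900 in ≈ 1.879 in

Average conditions: CN = 78 (no AMC adjustment).
S = 1000/78 − 10 = 110/39 in ≈ 2.821 in
Ia = 0.2·(110/39) = 22/39 in ≈ 0.564 in
Since P=3.990 > Ia=0.564: effective rainfall P−Ia = 13361/3900 in
Runoff Q = (P−Ia)²/(P−Ia+S) = (3.426)²/(3.426+2.821) = 178516321/95007900 ≈ 1.879 in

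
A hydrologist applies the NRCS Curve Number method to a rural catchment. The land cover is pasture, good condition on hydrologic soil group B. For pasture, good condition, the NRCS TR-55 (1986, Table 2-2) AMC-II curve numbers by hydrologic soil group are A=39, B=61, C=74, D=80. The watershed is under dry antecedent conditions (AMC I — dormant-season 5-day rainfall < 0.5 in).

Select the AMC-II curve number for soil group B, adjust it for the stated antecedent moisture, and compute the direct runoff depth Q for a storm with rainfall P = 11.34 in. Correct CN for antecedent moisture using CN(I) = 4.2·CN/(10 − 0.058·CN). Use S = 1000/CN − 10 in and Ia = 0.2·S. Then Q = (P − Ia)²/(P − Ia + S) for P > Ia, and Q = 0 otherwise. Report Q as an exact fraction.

Q = 31367597881/10720027150 in ≈ 2.926 in

NRCS table: pasture, good condition, soil group B → CN(II) = 61
Adjust CN=61 to AMC I: 4.2·61/(10 − 0.058·61) → (1281/5) ÷ (3231/500) = 42700/1077 ≈ 39.647
Retention S: 1000/CN − 10 with CN=39.647 → S = 6500/427 ≈ 15.222 in
Initial abstraction Ia = S/5 = (6500/427)/5 = 1300/427 ≈ 3.044 in
P − Ia = 11.340 − 3.044 = 177109/21350 ≈ 8.296 in (> 0, runoff occurs)
Q = (177109/21350)²/((177109/21350) + 6500/427) = (31367597881/455822500)/(502109/21350) = 31367597881/10720027150 in ≈ 2.926 in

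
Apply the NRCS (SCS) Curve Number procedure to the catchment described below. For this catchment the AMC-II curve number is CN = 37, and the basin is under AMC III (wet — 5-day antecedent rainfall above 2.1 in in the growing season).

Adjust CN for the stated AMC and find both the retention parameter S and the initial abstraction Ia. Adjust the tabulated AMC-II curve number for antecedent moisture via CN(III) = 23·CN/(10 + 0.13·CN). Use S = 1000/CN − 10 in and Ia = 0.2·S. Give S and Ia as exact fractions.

CN(III) from CN(II)=37: (23·37)/(10 + 0.13·37) = 85100/1481 ≈ 57.461
Max retention: S = 1000/(85100/1481) − 10 = 6300/851 in (≈ 7.403 in)
Initial abstraction Ia = S/5 = (6300/851)/5 = 1260/851 ≈ 1.481 in

S = 6300/851 in ≈ 7.403 in; Ia = 1260/851 in ≈ 1.481 in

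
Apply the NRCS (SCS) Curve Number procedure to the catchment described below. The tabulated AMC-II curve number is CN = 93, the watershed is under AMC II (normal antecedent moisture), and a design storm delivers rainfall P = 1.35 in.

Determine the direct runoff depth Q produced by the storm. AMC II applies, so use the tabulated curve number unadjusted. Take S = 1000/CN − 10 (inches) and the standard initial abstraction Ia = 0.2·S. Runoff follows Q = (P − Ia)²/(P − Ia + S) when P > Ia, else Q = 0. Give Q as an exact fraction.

Q = 4977361/6753660 in ≈ 0.737 in

AMC II — tabulated CN = 93 applies directly.
S = 1000/93 − 10 = 70/93 in ≈ 0.753 in
Initial abstraction Ia = S/5 = (70/93)/5 = 14/93 ≈ 0.151 in
P − Ia = 1.350 − 0.151 = 2231/1860 ≈ 1.199 in (> 0, runoff occurs)
Q = (2231/1860)²/((2231/1860) + 70/93) = (4977361/3459600)/(3631/1860) = 4977361/6753660 in ≈ 0.737 in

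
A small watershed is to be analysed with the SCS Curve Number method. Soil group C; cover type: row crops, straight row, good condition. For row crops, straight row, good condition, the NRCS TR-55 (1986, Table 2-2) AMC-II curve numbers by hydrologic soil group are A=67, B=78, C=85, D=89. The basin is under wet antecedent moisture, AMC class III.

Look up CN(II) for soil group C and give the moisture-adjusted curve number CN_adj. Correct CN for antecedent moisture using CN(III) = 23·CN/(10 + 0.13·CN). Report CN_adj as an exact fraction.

NRCS table: row crops, straight row, good condition, soil group C → CN(II) = 85
Adjust CN=85 to AMC III: 23·85/(10 + 0.13·85) → 1955 ÷ (421/20) = 39100/421 ≈ 92.874

CN_adj = 39100/421 ≈ 92.874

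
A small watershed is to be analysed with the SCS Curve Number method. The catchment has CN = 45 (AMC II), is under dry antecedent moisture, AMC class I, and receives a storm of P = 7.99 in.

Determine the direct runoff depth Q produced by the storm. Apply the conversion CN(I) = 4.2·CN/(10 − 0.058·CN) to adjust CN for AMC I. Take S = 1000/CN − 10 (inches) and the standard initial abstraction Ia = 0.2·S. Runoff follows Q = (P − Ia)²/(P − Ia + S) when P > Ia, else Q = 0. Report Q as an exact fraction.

Dry (AMC I): CN(I) = 4.2·45/(10 − 0.058·45) = 189/(739/100) = 18900/739 ≈ 25.575
Max retention: S = 1000/(18900/739) − 10 = 5500/189 in (≈ 29.101 in)
Initial abstraction Ia = S/5 = (5500/189)/5 = 1100/189 ≈ 5.820 in
Excess rainfall: 7.990 − 5.820 = 2.170 in; P > Ia so Q > 0
Q: (41011/18900)² ÷ (591011/18900) = 1681902121/11170107900 in (≈ 0.151 in)

Q = 1681902121/11170107900 in ≈ 0.151 in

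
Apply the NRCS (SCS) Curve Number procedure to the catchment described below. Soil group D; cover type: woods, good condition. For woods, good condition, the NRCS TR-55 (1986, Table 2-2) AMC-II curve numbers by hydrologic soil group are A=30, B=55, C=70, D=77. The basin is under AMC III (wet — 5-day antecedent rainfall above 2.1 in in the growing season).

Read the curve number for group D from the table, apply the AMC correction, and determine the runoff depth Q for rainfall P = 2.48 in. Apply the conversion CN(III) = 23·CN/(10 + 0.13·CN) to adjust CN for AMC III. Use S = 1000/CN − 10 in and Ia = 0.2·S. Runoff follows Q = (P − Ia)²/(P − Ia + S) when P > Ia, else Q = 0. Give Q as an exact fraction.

Q = 9133538/6519975 in ≈ 1.401 in

NRCS table: woods, good condition, soil group D → CN(II) = 77
Wet (AMC III): CN(III) = 23·77/(10 + 0.13·77) = 1771/(2001/100) = 7700/87 ≈ 88.506
Retention S: 1000/CN − 10 with CN=88.506 → S = 100/77 ≈ 1.299 in
Ia = 0.2S: 0.2·1.299 = 0.260 in (exactly 20/77)
Since P=2.480 > Ia=0.260: effective rainfall P−Ia = 4274/1925 in
Runoff Q = (P−Ia)²/(P−Ia+S) = (2.220)²/(2.220+1.299) = 9133538/6519975 ≈ 1.401 in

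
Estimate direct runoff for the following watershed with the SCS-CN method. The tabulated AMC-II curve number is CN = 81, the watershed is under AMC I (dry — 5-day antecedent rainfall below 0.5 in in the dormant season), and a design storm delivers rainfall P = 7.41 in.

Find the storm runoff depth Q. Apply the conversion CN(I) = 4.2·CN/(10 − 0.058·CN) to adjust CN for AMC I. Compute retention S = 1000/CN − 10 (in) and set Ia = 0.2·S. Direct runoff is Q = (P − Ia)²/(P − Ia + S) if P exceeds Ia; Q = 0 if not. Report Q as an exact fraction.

Q = 60307575499/18088263900 in ≈ 3.334 in

Dry (AMC I): CN(I) = 4.2·81/(10 − 0.058·81) = (1701/5)/(2651/500) = 170100/2651 ≈ 64.164
Retention S: 1000/CN − 10 with CN=64.164 → S = 9500/1701 ≈ 5.585 in
Ia = 0.2S: 0.2·5.585 = 1.117 in (exactly 1900/1701)
Excess rainfall: 7.410 − 1.117 = 6.293 in; P > Ia so Q > 0
Q = (1070441/170100)²/((1070441/170100) + 9500/1701) = (1145843934481/28934010000)/(2020441/170100) = 60307575499/18088263900 in ≈ 3.334 in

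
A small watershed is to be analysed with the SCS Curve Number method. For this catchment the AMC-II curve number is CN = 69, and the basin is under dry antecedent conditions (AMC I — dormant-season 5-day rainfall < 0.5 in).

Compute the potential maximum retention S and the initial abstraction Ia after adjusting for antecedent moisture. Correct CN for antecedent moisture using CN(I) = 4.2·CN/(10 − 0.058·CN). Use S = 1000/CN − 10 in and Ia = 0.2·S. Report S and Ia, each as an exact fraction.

S = 15500/1449 in ≈ 10.697 in; Ia = 3100/1449 in ≈ 2.139 in

Adjust CN=69 to AMC I: 4.2·69/(10 − 0.058·69) → (1449/5) ÷ (2999/500) = 144900/2999 ≈ 48.316
Max retention: S = 1000/(144900/2999) − 10 = 15500/1449 in (≈ 10.697 in)
Initial abstraction Ia = S/5 = (15500/1449)/5 = 3100/1449 ≈ 2.139 in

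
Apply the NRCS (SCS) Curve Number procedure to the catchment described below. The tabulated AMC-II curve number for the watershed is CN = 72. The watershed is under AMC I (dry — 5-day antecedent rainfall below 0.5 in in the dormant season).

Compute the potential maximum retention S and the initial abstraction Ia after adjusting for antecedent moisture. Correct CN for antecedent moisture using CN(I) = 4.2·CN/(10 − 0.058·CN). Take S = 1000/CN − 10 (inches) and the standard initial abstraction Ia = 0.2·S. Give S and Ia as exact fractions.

S = 250/27 in ≈ 9.259 in; Ia = 50/27 in ≈ 1.852 in

CN(I) from CN(II)=72: (4.2·72)/(10 − 0.058·72) = 675/13 ≈ 51.923
S = 1000/(675/13) − 10 = 250/27 in ≈ 9.259 in
Ia = 0.2·(250/27) = 50/27 in ≈ 1.852 in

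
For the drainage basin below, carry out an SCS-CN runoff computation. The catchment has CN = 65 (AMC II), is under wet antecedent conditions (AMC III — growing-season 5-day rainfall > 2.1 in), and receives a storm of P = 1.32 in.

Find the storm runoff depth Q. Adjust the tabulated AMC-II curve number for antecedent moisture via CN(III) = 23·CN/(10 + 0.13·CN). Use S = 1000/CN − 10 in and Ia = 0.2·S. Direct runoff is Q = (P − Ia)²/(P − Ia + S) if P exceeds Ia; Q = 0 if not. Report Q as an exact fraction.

CN(III) from CN(II)=65: (23·65)/(10 + 0.13·65) = 29900/369 ≈ 81.030
S = 1000/(29900/369) − 10 = 700/299 in ≈ 2.341 in
Ia = 0.2S: 0.2·2.341 = 0.468 in (exactly 140/299)
P − Ia = 1.320 − 0.468 = 6367/7475 ≈ 0.852 in (> 0, runoff occurs)
Runoff Q = (P−Ia)²/(P−Ia+S) = (0.852)²/(0.852+2.341) = 40538689/178405825 ≈ 0.227 in

Q = 40538689/178405825 in ≈ 0.227 in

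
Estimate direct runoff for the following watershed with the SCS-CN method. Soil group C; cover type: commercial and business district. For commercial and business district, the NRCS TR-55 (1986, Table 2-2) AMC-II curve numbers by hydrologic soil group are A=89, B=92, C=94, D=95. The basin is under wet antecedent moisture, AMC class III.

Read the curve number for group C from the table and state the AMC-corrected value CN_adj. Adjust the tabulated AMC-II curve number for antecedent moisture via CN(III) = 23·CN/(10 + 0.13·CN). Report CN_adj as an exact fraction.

NRCS table: commercial and business district, soil group C → CN(II) = 94
Adjust CN=94 to AMC III: 23·94/(10 + 0.13·94) → 2162 ÷ (1111/50) = 108100/1111 ≈ 97.300

CN_adj = 108100/1111 ≈ 97.300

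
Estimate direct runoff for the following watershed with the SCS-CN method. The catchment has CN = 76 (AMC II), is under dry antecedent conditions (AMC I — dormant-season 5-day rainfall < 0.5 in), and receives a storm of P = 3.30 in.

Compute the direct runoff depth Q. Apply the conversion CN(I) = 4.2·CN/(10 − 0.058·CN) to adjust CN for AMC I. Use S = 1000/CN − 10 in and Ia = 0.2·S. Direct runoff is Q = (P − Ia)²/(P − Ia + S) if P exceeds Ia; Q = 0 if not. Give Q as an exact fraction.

Dry (AMC I): CN(I) = 4.2·76/(10 − 0.058·76) = (1596/5)/(699/125) = 13300/233 ≈ 57.082
Max retention: S = 1000/(13300/233) − 10 = 1000/133 in (≈ 7.519 in)
Initial abstraction Ia = S/5 = (1000/133)/5 = 200/133 ≈ 1.504 in
P − Ia = 3.300 − 1.504 = 2389/1330 ≈ 1.796 in (> 0, runoff occurs)
Q = (2389/1330)²/((2389/1330) + 1000/133) = (5707321/1768900)/(12389/1330) = 5707321/16477370 in ≈ 0.346 in

Q = 5707321/16477370 in ≈ 0.346 in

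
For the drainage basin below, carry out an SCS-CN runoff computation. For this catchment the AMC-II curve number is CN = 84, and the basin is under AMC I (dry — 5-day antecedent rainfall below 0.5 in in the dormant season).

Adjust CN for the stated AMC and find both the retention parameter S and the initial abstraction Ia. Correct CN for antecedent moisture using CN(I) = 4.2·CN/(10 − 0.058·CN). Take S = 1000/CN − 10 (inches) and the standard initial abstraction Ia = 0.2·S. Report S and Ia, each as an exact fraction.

CN(I) from CN(II)=84: (4.2·84)/(10 − 0.058·84) = 44100/641 ≈ 68.799
S = 1000/(44100/641) − 10 = 2000/441 in ≈ 4.535 in
Ia = 0.2S: 0.2·4.535 = 0.907 in (exactly 400/441)

S = 2000/441 in ≈ 4.535 in; Ia = 400/441 in ≈ 0.907 in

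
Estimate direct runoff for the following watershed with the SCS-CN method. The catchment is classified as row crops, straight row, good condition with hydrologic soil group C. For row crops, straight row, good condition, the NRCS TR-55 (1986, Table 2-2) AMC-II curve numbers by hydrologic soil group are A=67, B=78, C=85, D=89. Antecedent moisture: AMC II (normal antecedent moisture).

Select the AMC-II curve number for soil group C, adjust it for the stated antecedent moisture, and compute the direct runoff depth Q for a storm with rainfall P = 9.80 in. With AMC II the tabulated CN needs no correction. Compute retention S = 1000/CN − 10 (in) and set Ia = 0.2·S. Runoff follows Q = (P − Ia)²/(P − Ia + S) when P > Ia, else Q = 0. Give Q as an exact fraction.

Q = 644809/81005 in ≈ 7.960 in

NRCS table: row crops, straight row, good condition, soil group C → CN(II) = 85
Average conditions: CN = 85 (no AMC adjustment).
Max retention: S = 1000/85 − 10 = 30/17 in (≈ 1.765 in)
Ia = 0.2·(30/17) = 6/17 in ≈ 0.353 in
Excess rainfall: 9.800 − 0.353 = 9.447 in; P > Ia so Q > 0
Q: (803/85)² ÷ (953/85) = 644809/81005 in (≈ 7.960 in)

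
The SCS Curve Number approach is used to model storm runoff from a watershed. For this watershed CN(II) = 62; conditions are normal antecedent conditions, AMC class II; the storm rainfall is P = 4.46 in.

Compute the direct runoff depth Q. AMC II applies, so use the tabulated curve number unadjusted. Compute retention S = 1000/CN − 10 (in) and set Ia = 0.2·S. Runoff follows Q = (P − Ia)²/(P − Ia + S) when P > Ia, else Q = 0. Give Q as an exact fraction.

Q = 25130169/22495150 in ≈ 1.117 in

AMC II — tabulated CN = 62 applies directly.
S = 1000/62 − 10 = 190/31 in ≈ 6.129 in
Initial abstraction Ia = S/5 = (190/31)/5 = 38/31 ≈ 1.226 in
Since P=4.460 > Ia=1.226: effective rainfall P−Ia = 5013/1550 in
Q: (5013/1550)² ÷ (14513/1550) = 25130169/22495150 in (≈ 1.117 in)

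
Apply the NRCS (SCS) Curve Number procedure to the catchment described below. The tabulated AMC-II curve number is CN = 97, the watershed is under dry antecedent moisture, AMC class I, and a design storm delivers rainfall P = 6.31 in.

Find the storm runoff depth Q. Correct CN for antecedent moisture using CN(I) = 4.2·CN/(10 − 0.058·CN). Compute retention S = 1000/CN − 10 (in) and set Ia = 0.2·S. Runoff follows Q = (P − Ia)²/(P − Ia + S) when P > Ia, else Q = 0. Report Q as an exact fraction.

Q = 175099565601/31807687100 in ≈ 5.505 in

CN(I) from CN(II)=97: (4.2·97)/(10 − 0.058·97) = 67900/729 ≈ 93.141
S = 1000/(67900/729) − 10 = 500/679 in ≈ 0.736 in
Ia = 0.2S: 0.2·0.736 = 0.147 in (exactly 100/679)
Excess rainfall: 6.310 − 0.147 = 6.163 in; P > Ia so Q > 0
Q = (418449/67900)²/((418449/67900) + 500/679) = (175099565601/4610410000)/(468449/67900) = 175099565601/31807687100 in ≈ 5.505 in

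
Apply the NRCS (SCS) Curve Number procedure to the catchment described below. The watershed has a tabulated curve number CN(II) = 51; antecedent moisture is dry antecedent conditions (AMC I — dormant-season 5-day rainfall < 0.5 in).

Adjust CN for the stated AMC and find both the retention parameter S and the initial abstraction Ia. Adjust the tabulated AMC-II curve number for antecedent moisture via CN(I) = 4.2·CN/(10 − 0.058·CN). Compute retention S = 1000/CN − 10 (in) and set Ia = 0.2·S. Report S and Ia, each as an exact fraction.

S = 3500/153 in ≈ 22.876 in; Ia = 700/153 in ≈ 4.575 in

Adjust CN=51 to AMC I: 4.2·51/(10 − 0.058·51) → (1071/5) ÷ (3521/500) = 15300/503 ≈ 30.417
Max retention: S = 1000/(15300/503) − 10 = 3500/153 in (≈ 22.876 in)
Ia = 0.2S: 0.2·22.876 = 4.575 in (exactly 700/153)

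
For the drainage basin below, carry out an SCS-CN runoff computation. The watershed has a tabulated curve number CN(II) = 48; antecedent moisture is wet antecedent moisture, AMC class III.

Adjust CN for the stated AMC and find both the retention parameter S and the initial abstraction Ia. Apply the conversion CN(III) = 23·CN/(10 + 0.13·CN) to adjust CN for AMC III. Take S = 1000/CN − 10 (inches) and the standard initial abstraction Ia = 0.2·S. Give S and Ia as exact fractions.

S = 325/69 in ≈ 4.710 in; Ia = 65/69 in ≈ 0.942 in

Adjust CN=48 to AMC III: 23·48/(10 + 0.13·48) → 1104 ÷ (406/25) = 13800/203 ≈ 67.980
S = 1000/(13800/203) − 10 = 325/69 in ≈ 4.710 in
Ia = 0.2·(325/69) = 65/69 in ≈ 0.942 in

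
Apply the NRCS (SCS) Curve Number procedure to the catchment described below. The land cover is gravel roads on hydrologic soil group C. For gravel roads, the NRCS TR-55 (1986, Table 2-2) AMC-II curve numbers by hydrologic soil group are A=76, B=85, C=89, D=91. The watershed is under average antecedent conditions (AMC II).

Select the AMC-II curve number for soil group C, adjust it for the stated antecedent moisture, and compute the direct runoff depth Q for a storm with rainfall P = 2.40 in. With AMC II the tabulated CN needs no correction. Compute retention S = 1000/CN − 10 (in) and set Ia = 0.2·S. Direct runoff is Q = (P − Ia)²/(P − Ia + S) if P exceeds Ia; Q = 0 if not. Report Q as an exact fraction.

NRCS table: gravel roads, soil group C → CN(II) = 89
Average conditions: CN = 89 (no AMC adjustment).
Max retention: S = 1000/89 − 10 = 110/89 in (≈ 1.236 in)
Initial abstraction Ia = S/5 = (110/89)/5 = 22/89 ≈ 0.247 in
Excess rainfall: 2.400 − 0.247 = 2.153 in; P > Ia so Q > 0
Q: (958/445)² ÷ (1508/445) = 229441/167765 in (≈ 1.368 in)

Q = 229441/167765 in ≈ 1.368 in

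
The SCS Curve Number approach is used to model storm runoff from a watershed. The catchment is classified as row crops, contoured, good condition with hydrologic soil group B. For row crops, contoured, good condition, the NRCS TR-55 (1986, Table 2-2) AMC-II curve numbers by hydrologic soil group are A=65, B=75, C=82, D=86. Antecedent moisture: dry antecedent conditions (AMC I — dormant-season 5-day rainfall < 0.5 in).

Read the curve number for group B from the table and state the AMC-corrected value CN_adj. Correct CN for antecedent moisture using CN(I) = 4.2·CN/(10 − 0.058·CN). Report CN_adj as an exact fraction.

NRCS table: row crops, contoured, good condition, soil group B → CN(II) = 75
CN(I) from CN(II)=75: (4.2·75)/(10 − 0.058·75) = 6300/113 ≈ 55.752

CN_adj = 6300/113 ≈ 55.752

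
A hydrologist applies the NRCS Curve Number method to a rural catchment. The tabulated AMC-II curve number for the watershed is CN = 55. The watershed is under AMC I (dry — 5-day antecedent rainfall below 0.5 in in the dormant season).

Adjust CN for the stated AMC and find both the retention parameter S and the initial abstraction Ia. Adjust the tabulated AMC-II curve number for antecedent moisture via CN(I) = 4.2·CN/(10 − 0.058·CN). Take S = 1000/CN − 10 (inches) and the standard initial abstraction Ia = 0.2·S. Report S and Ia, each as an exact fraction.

Adjust CN=55 to AMC I: 4.2·55/(10 − 0.058·55) → 231 ÷ (681/100) = 7700/227 ≈ 33.921
Retention S: 1000/CN − 10 with CN=33.921 → S = 1500/77 ≈ 19.481 in
Ia = 0.2·(1500/77) = 300/77 in ≈ 3.896 in

S = 1500/77 in ≈ 19.481 in; Ia = 300/77 in ≈ 3.896 in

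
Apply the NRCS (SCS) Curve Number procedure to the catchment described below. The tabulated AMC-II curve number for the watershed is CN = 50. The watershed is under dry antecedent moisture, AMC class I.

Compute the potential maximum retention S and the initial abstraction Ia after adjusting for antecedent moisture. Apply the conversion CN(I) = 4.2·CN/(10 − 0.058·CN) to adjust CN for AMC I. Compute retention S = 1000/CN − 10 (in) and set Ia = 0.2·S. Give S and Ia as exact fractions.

S = 500/21 in ≈ 23.810 in; Ia = 100/21 in ≈ 4.762 in

Adjust CN=50 to AMC I: 4.2·50/(10 − 0.058·50) → 210 ÷ (71/10) = 2100/71 ≈ 29.577
Max retention: S = 1000/(2100/71) − 10 = 500/21 in (≈ 23.810 in)
Ia = 0.2S: 0.2·23.810 = 4.762 in (exactly 100/21)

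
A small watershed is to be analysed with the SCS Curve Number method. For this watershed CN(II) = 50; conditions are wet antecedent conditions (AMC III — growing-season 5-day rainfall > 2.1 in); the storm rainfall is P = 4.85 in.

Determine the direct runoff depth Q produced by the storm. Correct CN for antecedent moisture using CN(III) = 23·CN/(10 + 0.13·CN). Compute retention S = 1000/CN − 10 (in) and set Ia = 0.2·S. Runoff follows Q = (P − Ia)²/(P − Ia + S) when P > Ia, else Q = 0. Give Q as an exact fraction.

Q = 3352561/1762260 in ≈ 1.902 in

Adjust CN=50 to AMC III: 23·50/(10 + 0.13·50) → 1150 ÷ (33/2) = 2300/33 ≈ 69.697
Max retention: S = 1000/(2300/33) − 10 = 100/23 in (≈ 4.348 in)
Ia = 0.2·(100/23) = 20/23 in ≈ 0.870 in
Since P=4.850 > Ia=0.870: effective rainfall P−Ia = 1831/460 in
Q = (1831/460)²/((1831/460) + 100/23) = (3352561/211600)/(3831/460) = 3352561/1762260 in ≈ 1.902 in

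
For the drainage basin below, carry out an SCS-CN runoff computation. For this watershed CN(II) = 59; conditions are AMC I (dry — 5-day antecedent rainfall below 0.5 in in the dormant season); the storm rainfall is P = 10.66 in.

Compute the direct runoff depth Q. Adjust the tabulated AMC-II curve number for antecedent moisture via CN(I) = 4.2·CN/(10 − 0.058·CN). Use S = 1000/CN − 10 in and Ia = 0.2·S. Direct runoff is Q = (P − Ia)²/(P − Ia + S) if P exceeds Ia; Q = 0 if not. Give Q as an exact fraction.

Adjust CN=59 to AMC I: 4.2·59/(10 − 0.058·59) → (1239/5) ÷ (3289/500) = 123900/3289 ≈ 37.671
S = 1000/(123900/3289) − 10 = 20500/1239 in ≈ 16.546 in
Ia = 0.2S: 0.2·16.546 = 3.309 in (exactly 4100/1239)
P − Ia = 10.660 − 3.309 = 455387/61950 ≈ 7.351 in (> 0, runoff occurs)
Runoff Q = (P−Ia)²/(P−Ia+S) = (7.351)²/(7.351+16.546) = 5057983409/2236828650 ≈ 2.261 in

Q = 5057983409/2236828650 in ≈ 2.261 in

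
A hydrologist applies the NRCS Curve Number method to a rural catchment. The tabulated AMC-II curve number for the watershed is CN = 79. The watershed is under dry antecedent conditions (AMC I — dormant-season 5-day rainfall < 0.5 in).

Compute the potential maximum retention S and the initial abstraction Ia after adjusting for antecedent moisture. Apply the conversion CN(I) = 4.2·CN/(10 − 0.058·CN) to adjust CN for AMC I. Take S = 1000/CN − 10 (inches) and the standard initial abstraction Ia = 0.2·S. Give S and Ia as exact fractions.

S = 500/79 in ≈ 6.329 in; Ia = 100/79 in ≈ 1.266 in

Dry (AMC I): CN(I) = 4.2·79/(10 − 0.058·79) = (1659/5)/(2709/500) = 7900/129 ≈ 61.240
Retention S: 1000/CN − 10 with CN=61.240 → S = 500/79 ≈ 6.329 in
Initial abstraction Ia = S/5 = (500/79)/5 = 100/79 ≈ 1.266 in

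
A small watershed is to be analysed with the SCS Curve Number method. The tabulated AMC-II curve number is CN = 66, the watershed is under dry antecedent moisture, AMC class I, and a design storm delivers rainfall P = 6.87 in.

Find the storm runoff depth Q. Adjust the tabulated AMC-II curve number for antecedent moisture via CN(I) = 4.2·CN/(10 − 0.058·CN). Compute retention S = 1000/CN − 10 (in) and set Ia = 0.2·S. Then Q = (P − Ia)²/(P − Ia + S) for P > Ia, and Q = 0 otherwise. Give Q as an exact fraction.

Q = 93691700281/80117106300 in ≈ 1.169 in

CN(I) from CN(II)=66: (4.2·66)/(10 − 0.058·66) = 69300/1543 ≈ 44.913
Retention S: 1000/CN − 10 with CN=44.913 → S = 8500/693 ≈ 12.266 in
Ia = 0.2S: 0.2·12.266 = 2.453 in (exactly 1700/693)
P − Ia = 6.870 − 2.453 = 306091/69300 ≈ 4.417 in (> 0, runoff occurs)
Runoff Q = (P−Ia)²/(P−Ia+S) = (4.417)²/(4.417+12.266) = 93691700281/80117106300 ≈ 1.169 in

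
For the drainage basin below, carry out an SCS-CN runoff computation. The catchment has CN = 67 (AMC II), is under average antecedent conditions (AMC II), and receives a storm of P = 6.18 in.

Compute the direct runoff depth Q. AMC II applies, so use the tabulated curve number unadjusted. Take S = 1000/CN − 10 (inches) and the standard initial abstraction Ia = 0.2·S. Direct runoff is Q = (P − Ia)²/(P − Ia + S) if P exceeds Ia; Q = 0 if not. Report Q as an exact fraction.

CN(II) = 67; AMC II needs no correction.
Max retention: S = 1000/67 − 10 = 330/67 in (≈ 4.925 in)
Ia = 0.2S: 0.2·4.925 = 0.985 in (exactly 66/67)
Since P=6.180 > Ia=0.985: effective rainfall P−Ia = 17403/3350 in
Q: (17403/3350)² ÷ (33903/3350) = 33651601/12619450 in (≈ 2.667 in)

Q = 33651601/12619450 in ≈ 2.667 in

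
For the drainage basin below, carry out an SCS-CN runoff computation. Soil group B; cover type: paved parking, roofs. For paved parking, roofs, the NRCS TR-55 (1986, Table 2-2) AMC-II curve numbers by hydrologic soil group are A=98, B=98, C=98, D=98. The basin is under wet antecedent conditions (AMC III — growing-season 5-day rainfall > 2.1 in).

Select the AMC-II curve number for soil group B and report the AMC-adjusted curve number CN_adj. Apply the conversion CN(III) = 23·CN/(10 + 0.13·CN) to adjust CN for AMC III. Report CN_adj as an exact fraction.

NRCS table: paved parking, roofs, soil group B → CN(II) = 98
Adjust CN=98 to AMC III: 23·98/(10 + 0.13·98) → 2254 ÷ (1137/50) = 112700/1137 ≈ 99.120

CN_adj = 112700/1137 ≈ 99.120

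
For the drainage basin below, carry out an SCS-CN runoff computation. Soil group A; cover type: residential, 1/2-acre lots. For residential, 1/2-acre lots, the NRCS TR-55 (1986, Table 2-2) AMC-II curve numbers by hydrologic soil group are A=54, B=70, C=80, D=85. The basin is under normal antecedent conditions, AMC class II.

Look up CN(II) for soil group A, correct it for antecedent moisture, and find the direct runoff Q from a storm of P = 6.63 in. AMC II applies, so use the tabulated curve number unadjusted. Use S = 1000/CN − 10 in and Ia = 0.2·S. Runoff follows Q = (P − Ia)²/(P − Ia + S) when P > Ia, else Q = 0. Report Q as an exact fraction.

NRCS table: residential, 1/2-acre lots, soil group A → CN(II) = 54
Average conditions: CN = 54 (no AMC adjustment).
Max retention: S = 1000/54 − 10 = 230/27 in (≈ 8.519 in)
Initial abstraction Ia = S/5 = (230/27)/5 = 46/27 ≈ 1.704 in
Excess rainfall: 6.630 − 1.704 = 4.926 in; P > Ia so Q > 0
Q = (13301/2700)²/((13301/2700) + 230/27) = (176916601/7290000)/(36301/2700) = 176916601/98012700 in ≈ 1.805 in

Q = 176916601/98012700 in ≈ 1.805 in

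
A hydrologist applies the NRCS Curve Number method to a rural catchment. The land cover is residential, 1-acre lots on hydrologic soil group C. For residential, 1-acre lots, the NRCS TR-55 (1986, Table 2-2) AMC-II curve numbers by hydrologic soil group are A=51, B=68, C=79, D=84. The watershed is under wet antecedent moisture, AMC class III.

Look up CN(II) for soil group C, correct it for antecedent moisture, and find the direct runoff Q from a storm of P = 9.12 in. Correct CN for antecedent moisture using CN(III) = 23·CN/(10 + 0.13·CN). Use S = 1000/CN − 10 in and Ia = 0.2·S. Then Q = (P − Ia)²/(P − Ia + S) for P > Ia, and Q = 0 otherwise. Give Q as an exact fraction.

NRCS table: residential, 1-acre lots, soil group C → CN(II) = 79
CN(III) from CN(II)=79: (23·79)/(10 + 0.13·79) = 181700/2027 ≈ 89.640
Max retention: S = 1000/(181700/2027) − 10 = 2100/1817 in (≈ 1.156 in)
Ia = 0.2S: 0.2·1.156 = 0.231 in (exactly 420/1817)
Since P=9.120 > Ia=0.231: effective rainfall P−Ia = 403776/45425 in
Q = (403776/45425)²/((403776/45425) + 2100/1817) = (163035058176/2063430625)/(456276/45425) = 13586254848/1727194775 in ≈ 7.866 in

Q = 13586254848/1727194775 in ≈ 7.866 in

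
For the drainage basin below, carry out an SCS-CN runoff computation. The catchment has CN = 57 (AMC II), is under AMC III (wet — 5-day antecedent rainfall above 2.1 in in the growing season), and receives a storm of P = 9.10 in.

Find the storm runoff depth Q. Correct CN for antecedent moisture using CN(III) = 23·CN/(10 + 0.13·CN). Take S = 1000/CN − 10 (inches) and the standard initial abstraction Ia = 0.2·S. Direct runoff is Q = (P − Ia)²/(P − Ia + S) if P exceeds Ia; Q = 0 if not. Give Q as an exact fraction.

Wet (AMC III): CN(III) = 23·57/(10 + 0.13·57) = 1311/(1741/100) = 131100/1741 ≈ 75.302
Max retention: S = 1000/(131100/1741) − 10 = 4300/1311 in (≈ 3.280 in)
Ia = 0.2·(4300/1311) = 860/1311 in ≈ 0.656 in
Excess rainfall: 9.100 − 0.656 = 8.444 in; P > Ia so Q > 0
Q = (110701/13110)²/((110701/13110) + 4300/1311) = (12254711401/171872100)/(153701/13110) = 12254711401/2015020110 in ≈ 6.082 in

Q = 12254711401/2015020110 in ≈ 6.082 in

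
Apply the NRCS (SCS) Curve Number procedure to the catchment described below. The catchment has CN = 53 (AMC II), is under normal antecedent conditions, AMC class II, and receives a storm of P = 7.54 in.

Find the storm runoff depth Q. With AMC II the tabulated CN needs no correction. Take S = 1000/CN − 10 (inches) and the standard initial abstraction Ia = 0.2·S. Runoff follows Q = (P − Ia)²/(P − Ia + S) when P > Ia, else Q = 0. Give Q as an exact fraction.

Q = 233508961/102769650 in ≈ 2.272 in

CN(II) = 53; AMC II needs no correction.
Max retention: S = 1000/53 − 10 = 470/53 in (≈ 8.868 in)
Ia = 0.2·(470/53) = 94/53 in ≈ 1.774 in
P − Ia = 7.540 − 1.774 = 15281/2650 ≈ 5.766 in (> 0, runoff occurs)
Q: (15281/2650)² ÷ (38781/2650) = 233508961/102769650 in (≈ 2.272 in)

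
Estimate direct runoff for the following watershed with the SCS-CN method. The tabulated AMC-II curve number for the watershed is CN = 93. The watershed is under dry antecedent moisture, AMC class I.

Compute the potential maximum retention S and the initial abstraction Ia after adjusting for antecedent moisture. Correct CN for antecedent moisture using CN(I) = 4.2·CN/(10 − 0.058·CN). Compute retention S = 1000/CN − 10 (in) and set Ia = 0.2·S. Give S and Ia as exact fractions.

S = 500/279 in ≈ 1.792 in; Ia = 100/279 in ≈ 0.358 in

CN(I) from CN(II)=93: (4.2·93)/(10 − 0.058·93) = 27900/329 ≈ 84.802
Max retention: S = 1000/(27900/329) − 10 = 500/279 in (≈ 1.792 in)
Ia = 0.2S: 0.2·1.792 = 0.358 in (exactly 100/279)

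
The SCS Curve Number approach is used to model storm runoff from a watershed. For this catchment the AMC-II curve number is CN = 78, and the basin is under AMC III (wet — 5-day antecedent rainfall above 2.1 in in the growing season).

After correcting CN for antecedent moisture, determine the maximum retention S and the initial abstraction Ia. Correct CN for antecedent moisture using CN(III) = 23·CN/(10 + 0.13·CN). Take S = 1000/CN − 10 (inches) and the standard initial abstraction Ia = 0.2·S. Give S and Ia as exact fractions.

S = 1100/897 in ≈ 1.226 in; Ia = 220/897 in ≈ 0.245 in

Adjust CN=78 to AMC III: 23·78/(10 + 0.13·78) → 1794 ÷ (1007/50) = 89700/1007 ≈ 89.076
S = 1000/(89700/1007) − 10 = 1100/897 in ≈ 1.226 in
Ia = 0.2S: 0.2·1.226 = 0.245 in (exactly 220/897)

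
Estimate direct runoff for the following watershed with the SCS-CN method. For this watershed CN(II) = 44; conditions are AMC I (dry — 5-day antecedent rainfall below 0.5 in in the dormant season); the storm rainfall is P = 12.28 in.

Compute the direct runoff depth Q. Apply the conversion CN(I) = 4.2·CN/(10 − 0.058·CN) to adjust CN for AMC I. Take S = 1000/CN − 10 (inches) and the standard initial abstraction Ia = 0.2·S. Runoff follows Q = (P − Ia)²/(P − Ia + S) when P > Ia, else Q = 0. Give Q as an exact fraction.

Q = 26327161/24858075 in ≈ 1.059 in

CN(I) from CN(II)=44: (4.2·44)/(10 − 0.058·44) = 3300/133 ≈ 24.812
Retention S: 1000/CN − 10 with CN=24.812 → S = 1000/33 ≈ 30.303 in
Ia = 0.2·(1000/33) = 200/33 in ≈ 6.061 in
Since P=12.280 > Ia=6.061: effective rainfall P−Ia = 5131/825 in
Q = (5131/825)²/((5131/825) + 1000/33) = (26327161/680625)/(30131/825) = 26327161/24858075 in ≈ 1.059 in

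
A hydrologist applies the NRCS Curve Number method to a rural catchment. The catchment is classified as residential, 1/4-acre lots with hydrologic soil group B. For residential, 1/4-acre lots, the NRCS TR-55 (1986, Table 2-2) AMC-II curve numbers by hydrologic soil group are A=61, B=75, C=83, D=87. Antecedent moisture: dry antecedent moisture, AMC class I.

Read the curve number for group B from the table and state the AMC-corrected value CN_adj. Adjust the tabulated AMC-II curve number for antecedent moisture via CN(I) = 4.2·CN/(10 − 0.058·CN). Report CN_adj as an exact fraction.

NRCS table: residential, 1/4-acre lots, soil group B → CN(II) = 75
Adjust CN=75 to AMC I: 4.2·75/(10 − 0.058·75) → 315 ÷ (113/20) = 6300/113 ≈ 55.752

CN_adj = 6300/113 ≈ 55.752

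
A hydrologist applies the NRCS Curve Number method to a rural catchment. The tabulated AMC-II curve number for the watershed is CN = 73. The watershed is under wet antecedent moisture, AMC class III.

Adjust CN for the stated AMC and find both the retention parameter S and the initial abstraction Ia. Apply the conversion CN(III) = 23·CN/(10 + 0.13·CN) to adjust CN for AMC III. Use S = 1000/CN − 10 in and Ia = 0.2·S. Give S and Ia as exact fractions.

Adjust CN=73 to AMC III: 23·73/(10 + 0.13·73) → 1679 ÷ (1949/100) = 167900/1949 ≈ 86.147
S = 1000/(167900/1949) − 10 = 2700/1679 in ≈ 1.608 in
Ia = 0.2S: 0.2·1.608 = 0.322 in (exactly 540/1679)

S = 2700/1679 in ≈ 1.608 in; Ia = 540/1679 in ≈ 0.322 in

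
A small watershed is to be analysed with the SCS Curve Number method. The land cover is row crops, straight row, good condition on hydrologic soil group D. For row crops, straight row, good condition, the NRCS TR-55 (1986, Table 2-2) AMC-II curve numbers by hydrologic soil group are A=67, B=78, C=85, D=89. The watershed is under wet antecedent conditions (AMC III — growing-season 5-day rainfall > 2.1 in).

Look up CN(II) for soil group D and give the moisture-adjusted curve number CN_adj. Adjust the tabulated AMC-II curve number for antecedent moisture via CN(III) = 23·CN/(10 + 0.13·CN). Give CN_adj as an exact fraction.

NRCS table: row crops, straight row, good condition, soil group D → CN(II) = 89
Adjust CN=89 to AMC III: 23·89/(10 + 0.13·89) → 2047 ÷ (2157/100) = 204700/2157 ≈ 94.900

CN_adj = 204700/2157 ≈ 94.900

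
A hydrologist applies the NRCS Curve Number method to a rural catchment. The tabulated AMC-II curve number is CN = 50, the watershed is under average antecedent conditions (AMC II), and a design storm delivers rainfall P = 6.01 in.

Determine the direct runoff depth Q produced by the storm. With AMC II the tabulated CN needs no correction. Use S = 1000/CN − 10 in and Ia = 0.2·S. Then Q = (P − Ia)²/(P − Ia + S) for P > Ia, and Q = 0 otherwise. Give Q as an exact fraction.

AMC II — tabulated CN = 50 applies directly.
Max retention: S = 1000/50 − 10 = 10 in (≈ 10.000 in)
Ia = 0.2·10 = 2 in ≈ 2.000 in
Excess rainfall: 6.010 − 2.000 = 4.010 in; P > Ia so Q > 0
Q: (401/100)² ÷ (1401/100) = 160801/140100 in (≈ 1.148 in)

Q = 160801/140100 in ≈ 1.148 in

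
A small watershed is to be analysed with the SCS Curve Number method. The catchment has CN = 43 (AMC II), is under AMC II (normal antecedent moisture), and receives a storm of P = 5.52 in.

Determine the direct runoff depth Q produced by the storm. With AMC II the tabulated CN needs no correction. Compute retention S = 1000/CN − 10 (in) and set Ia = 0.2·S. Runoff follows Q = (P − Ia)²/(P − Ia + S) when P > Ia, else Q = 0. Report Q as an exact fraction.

Q = 528392/1035225 in ≈ 0.510 in

Average conditions: CN = 43 (no AMC adjustment).
Max retention: S = 1000/43 − 10 = 570/43 in (≈ 13.256 in)
Initial abstraction Ia = S/5 = (570/43)/5 = 114/43 ≈ 2.651 in
Excess rainfall: 5.520 − 2.651 = 2.869 in; P > Ia so Q > 0
Q: (3084/1075)² ÷ (17334/1075) = 528392/1035225 in (≈ 0.510 in)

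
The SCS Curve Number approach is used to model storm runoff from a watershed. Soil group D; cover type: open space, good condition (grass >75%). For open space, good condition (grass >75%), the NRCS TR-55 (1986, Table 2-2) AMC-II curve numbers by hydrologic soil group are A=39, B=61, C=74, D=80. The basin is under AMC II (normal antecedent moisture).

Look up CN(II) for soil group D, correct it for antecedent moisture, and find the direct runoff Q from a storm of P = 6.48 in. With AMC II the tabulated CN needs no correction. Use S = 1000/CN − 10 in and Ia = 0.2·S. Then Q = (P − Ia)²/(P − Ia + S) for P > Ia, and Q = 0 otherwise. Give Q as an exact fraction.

NRCS table: open space, good condition (grass >75%), soil group D → CN(II) = 80
CN(II) = 80; AMC II needs no correction.
S = 1000/80 − 10 = 5/2 in ≈ 2.500 in
Ia = 0.2S: 0.2·2.500 = 0.500 in (exactly 1/2)
Since P=6.480 > Ia=0.500: effective rainfall P−Ia = 299/50 in
Q: (299/50)² ÷ (212/25) = 89401/21200 in (≈ 4.217 in)

Q = 89401/21200 in ≈ 4.217 in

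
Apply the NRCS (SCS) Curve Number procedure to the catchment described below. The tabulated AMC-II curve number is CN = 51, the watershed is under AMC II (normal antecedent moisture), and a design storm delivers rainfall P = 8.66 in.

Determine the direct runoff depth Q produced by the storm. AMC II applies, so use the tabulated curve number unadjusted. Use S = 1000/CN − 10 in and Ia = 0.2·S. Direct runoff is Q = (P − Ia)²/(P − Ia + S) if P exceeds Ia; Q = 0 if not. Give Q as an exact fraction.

Average conditions: CN = 51 (no AMC adjustment).
Retention S: 1000/CN − 10 with CN=51.000 → S = 490/51 ≈ 9.608 in
Ia = 0.2·(490/51) = 98/51 in ≈ 1.922 in
Excess rainfall: 8.660 − 1.922 = 6.738 in; P > Ia so Q > 0
Q = (17183/2550)²/((17183/2550) + 490/51) = (295255489/6502500)/(41683/2550) = 295255489/106291650 in ≈ 2.778 in

Q = 295255489/106291650 in ≈ 2.778 in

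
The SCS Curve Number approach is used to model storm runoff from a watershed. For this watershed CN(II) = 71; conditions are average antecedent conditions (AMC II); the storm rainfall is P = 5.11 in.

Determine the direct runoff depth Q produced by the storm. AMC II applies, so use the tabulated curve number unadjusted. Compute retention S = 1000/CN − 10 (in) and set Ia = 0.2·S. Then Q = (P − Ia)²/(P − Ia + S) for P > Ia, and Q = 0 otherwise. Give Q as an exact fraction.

Q = 929091361/422315100 in ≈ 2.200 in

CN(II) = 71; AMC II needs no correction.
S = 1000/71 − 10 = 290/71 in ≈ 4.085 in
Ia = 0.2·(290/71) = 58/71 in ≈ 0.817 in
Excess rainfall: 5.110 − 0.817 = 4.293 in; P > Ia so Q > 0
Runoff Q = (P−Ia)²/(P−Ia+S) = (4.293)²/(4.293+4.085) = 929091361/422315100 ≈ 2.200 in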